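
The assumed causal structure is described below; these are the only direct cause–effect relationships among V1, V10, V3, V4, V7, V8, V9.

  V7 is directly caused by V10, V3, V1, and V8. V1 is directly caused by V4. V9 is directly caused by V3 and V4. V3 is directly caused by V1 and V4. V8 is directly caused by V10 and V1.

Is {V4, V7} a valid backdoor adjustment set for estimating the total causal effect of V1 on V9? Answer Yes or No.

Backdoor paths from V1 to V9 (paths whose first edge points into V1):
  P1: V1 <- V4 -> V3 -> V9
  P2: V1 <- V4 -> V9
Condition 1 (no descendant of V1 in the set): FAILS — V7 is a descendant of V1.
Condition 2 (every backdoor path blocked by {V4, V7}):
  P1: blocked at fork node V4 ∈ conditioning set.
  P2: blocked at fork node V4 ∈ conditioning set.
{V4, V7} does not satisfy the backdoor criterion.

No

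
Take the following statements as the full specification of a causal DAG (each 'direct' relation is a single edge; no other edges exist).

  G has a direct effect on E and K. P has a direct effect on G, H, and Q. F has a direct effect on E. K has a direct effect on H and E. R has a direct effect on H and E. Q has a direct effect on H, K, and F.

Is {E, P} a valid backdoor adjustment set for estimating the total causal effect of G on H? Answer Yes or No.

No

Backdoor paths from G to H (paths whose first edge points into G):
  P1: G <- P -> Q -> K -> H
  P2: G <- P -> Q -> K -> E <- R -> H
  P3: G <- P -> Q -> H
  P4: G <- P -> Q -> F -> E <- R -> H
  P5: G <- P -> Q -> F -> E <- K -> H
  P6: G <- P -> H
Condition 1 (no descendant of G in the set): FAILS — E is a descendant of G.
Condition 2 (every backdoor path blocked by {E, P}):
  P1: blocked at fork node P ∈ conditioning set.
  P2: blocked at fork node P ∈ conditioning set.
  P3: blocked at fork node P ∈ conditioning set.
  P4: blocked at fork node P ∈ conditioning set.
  P5: blocked at fork node P ∈ conditioning set.
  P6: blocked at fork node P ∈ conditioning set.
{E, P} does not satisfy the backdoor criterion.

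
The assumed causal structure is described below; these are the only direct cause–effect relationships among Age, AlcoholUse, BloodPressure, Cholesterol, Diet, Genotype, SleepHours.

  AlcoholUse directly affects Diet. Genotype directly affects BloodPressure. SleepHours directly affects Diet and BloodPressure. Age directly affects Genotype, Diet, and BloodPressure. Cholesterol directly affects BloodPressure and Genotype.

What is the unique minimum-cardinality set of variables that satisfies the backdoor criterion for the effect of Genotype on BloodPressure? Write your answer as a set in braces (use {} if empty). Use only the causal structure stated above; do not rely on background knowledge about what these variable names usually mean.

Variables eligible for adjustment (non-descendants of Genotype, excluding Genotype and BloodPressure): {Age, AlcoholUse, Cholesterol, Diet, SleepHours}.
Backdoor paths from Genotype to BloodPressure:
  P1: Genotype <- Age -> Diet <- SleepHours -> BloodPressure
  P2: Genotype <- Age -> BloodPressure
  P3: Genotype <- Cholesterol -> BloodPressure
The empty set is not sufficient: P2 (Genotype <- Age -> BloodPressure) has no collider blocking it and no conditioned non-collider, so it is open.
Try {Age, Cholesterol}:
  P1: blocked at fork node Age ∈ conditioning set.
  P2: blocked at fork node Age ∈ conditioning set.
  P3: blocked at fork node Cholesterol ∈ conditioning set.
{Age, Cholesterol} contains no descendant of Genotype and blocks every backdoor path.
Every element of {Age, Cholesterol} is needed (dropping Age leaves P2 open; dropping Cholesterol leaves P3 open), so no proper subset is valid.
Among all size-2 subsets of the eligible variables, only {Age, Cholesterol} blocks every backdoor path, so it is the unique smallest valid adjustment set.

{Age, Cholesterol}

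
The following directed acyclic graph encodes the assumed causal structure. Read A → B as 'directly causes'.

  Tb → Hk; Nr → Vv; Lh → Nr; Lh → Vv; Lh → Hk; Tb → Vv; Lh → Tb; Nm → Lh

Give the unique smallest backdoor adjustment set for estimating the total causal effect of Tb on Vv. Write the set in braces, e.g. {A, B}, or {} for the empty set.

Variables eligible for adjustment (non-descendants of Tb, excluding Tb and Vv): {Lh, Nm, Nr}.
Backdoor paths from Tb to Vv:
  P1: Tb <- Lh -> Nr -> Vv
  P2: Tb <- Lh -> Vv
The empty set is not sufficient: P1 (Tb <- Lh -> Nr -> Vv) has no collider blocking it and no conditioned non-collider, so it is open.
Try {Lh}:
  P1: blocked at fork node Lh ∈ conditioning set.
  P2: blocked at fork node Lh ∈ conditioning set.
{Lh} contains no descendant of Tb and blocks every backdoor path.
No other singleton works — e.g. {Nm} leaves P1 open — so {Lh} is the unique smallest valid adjustment set.

{Lh}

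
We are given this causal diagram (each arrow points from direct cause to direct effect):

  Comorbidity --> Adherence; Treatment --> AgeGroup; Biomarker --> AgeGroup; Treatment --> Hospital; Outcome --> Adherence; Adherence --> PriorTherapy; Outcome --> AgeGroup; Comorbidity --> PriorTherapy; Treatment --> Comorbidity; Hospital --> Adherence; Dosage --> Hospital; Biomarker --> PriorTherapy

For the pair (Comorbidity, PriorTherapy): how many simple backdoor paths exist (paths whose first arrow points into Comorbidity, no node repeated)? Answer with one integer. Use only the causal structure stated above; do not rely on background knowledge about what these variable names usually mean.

4

A backdoor path from Comorbidity to PriorTherapy is any simple undirected path whose first edge points into Comorbidity (i.e. leaves Comorbidity via a parent).
Parents of Comorbidity: {Treatment}.
Enumerating:
  P1: Comorbidity <- Treatment -> Hospital -> Adherence <- Outcome -> AgeGroup <- Biomarker -> PriorTherapy
  P2: Comorbidity <- Treatment -> Hospital -> Adherence -> PriorTherapy
  P3: Comorbidity <- Treatment -> AgeGroup <- Biomarker -> PriorTherapy
  P4: Comorbidity <- Treatment -> AgeGroup <- Outcome -> Adherence -> PriorTherapy
That exhausts the simple backdoor paths. Count: 4.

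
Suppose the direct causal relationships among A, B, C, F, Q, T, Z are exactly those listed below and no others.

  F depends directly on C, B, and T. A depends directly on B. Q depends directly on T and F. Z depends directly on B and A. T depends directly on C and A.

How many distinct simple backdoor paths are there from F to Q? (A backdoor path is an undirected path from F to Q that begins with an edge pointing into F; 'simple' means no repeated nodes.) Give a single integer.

A backdoor path from F to Q is any simple undirected path whose first edge points into F (i.e. leaves F via a parent).
Parents of F: {B, C, T}.
Enumerating:
  P1: F <- B -> A -> T -> Q
  P2: F <- B -> Z <- A -> T -> Q
  P3: F <- C -> T -> Q
  P4: F <- T -> Q
That exhausts the simple backdoor paths. Count: 4.

4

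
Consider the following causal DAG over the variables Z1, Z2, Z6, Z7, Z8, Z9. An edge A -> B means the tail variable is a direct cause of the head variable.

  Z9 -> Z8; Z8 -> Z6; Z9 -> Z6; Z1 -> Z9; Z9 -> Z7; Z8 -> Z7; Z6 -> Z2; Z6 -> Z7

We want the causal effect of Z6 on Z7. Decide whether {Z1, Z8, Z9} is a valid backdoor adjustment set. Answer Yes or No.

Yes

Backdoor paths from Z6 to Z7 (paths whose first edge points into Z6):
  P1: Z6 <- Z9 -> Z8 -> Z7
  P2: Z6 <- Z9 -> Z7
  P3: Z6 <- Z8 <- Z9 -> Z7
  P4: Z6 <- Z8 -> Z7
Condition 1 (no descendant of Z6 in the set): holds — descendants of Z6 are {Z2, Z7}; none are in {Z1, Z8, Z9}.
Condition 2 (every backdoor path blocked by {Z1, Z8, Z9}):
  P1: blocked at fork node Z9 ∈ conditioning set.
  P2: blocked at fork node Z9 ∈ conditioning set.
  P3: blocked at chain node Z8 ∈ conditioning set.
  P4: blocked at fork node Z8 ∈ conditioning set.
{Z1, Z8, Z9} satisfies the backdoor criterion.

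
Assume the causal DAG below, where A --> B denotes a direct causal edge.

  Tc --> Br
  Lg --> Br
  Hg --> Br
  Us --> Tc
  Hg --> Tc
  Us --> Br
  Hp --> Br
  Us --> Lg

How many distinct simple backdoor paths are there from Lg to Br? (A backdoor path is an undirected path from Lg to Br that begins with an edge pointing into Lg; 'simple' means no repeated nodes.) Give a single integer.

A backdoor path from Lg to Br is any simple undirected path whose first edge points into Lg (i.e. leaves Lg via a parent).
Parents of Lg: {Us}.
Enumerating:
  P1: Lg <- Us -> Tc <- Hg -> Br
  P2: Lg <- Us -> Tc -> Br
  P3: Lg <- Us -> Br
That exhausts the simple backdoor paths. Count: 3.

3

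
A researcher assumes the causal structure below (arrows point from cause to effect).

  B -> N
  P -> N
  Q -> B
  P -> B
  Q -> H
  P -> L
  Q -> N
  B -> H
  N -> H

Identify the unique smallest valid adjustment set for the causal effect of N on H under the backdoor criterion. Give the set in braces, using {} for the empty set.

Variables eligible for adjustment (non-descendants of N, excluding N and H): {B, L, P, Q}.
Backdoor paths from N to H:
  P1: N <- P -> B <- Q -> H
  P2: N <- P -> B -> H
  P3: N <- Q -> B -> H
  P4: N <- Q -> H
  P5: N <- B <- Q -> H
  P6: N <- B -> H
The empty set is not sufficient: P2 (N <- P -> B -> H) has no collider blocking it and no conditioned non-collider, so it is open.
Try {B, Q}:
  P1: blocked at fork node Q ∈ conditioning set.
  P2: blocked at chain node B ∈ conditioning set.
  P3: blocked at fork node Q ∈ conditioning set.
  P4: blocked at fork node Q ∈ conditioning set.
  P5: blocked at chain node B ∈ conditioning set.
  P6: blocked at fork node B ∈ conditioning set.
{B, Q} contains no descendant of N and blocks every backdoor path.
Every element of {B, Q} is needed (dropping B leaves P2 open; dropping Q leaves P1 open), so no proper subset is valid.
Among all size-2 subsets of the eligible variables, only {B, Q} blocks every backdoor path, so it is the unique smallest valid adjustment set.

{B, Q}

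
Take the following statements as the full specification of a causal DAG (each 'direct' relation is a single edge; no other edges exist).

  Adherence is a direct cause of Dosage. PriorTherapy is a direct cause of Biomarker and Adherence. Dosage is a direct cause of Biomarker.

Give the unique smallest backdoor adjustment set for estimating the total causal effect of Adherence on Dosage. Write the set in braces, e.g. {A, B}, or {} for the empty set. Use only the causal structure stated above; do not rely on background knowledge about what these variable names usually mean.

Variables eligible for adjustment (non-descendants of Adherence, excluding Adherence and Dosage): {PriorTherapy}.
Backdoor paths from Adherence to Dosage:
  P1: Adherence <- PriorTherapy -> Biomarker <- Dosage
Each backdoor path contains an unconditioned collider, so every path is already blocked with the empty conditioning set:
  P1: blocked at collider Biomarker (neither it nor any descendant is in the conditioning set).
The empty set is therefore the unique smallest valid set.

{}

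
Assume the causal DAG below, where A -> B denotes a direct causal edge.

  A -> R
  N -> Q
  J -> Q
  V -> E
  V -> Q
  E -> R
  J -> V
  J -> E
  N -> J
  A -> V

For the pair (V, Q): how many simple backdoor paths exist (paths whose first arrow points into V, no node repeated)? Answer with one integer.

4

A backdoor path from V to Q is any simple undirected path whose first edge points into V (i.e. leaves V via a parent).
Parents of V: {A, J}.
Enumerating:
  P1: V <- A -> R <- E <- J <- N -> Q
  P2: V <- A -> R <- E <- J -> Q
  P3: V <- J <- N -> Q
  P4: V <- J -> Q
That exhausts the simple backdoor paths. Count: 4.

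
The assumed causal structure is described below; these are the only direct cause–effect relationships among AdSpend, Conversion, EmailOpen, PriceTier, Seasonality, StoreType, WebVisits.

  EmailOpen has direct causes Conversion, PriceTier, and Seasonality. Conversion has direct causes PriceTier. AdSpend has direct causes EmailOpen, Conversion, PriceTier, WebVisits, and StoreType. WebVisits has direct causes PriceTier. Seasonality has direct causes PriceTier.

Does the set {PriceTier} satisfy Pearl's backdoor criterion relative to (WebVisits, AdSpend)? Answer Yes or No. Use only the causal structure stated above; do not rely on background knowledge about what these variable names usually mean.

Backdoor paths from WebVisits to AdSpend (paths whose first edge points into WebVisits):
  P1: WebVisits <- PriceTier -> Seasonality -> EmailOpen <- Conversion -> AdSpend
  P2: WebVisits <- PriceTier -> Seasonality -> EmailOpen -> AdSpend
  P3: WebVisits <- PriceTier -> Conversion -> EmailOpen -> AdSpend
  P4: WebVisits <- PriceTier -> Conversion -> AdSpend
  P5: WebVisits <- PriceTier -> EmailOpen <- Conversion -> AdSpend
  P6: WebVisits <- PriceTier -> EmailOpen -> AdSpend
  P7: WebVisits <- PriceTier -> AdSpend
Condition 1 (no descendant of WebVisits in the set): holds — descendants of WebVisits are {AdSpend}; none are in {PriceTier}.
Condition 2 (every backdoor path blocked by {PriceTier}):
  P1: blocked at fork node PriceTier ∈ conditioning set.
  P2: blocked at fork node PriceTier ∈ conditioning set.
  P3: blocked at fork node PriceTier ∈ conditioning set.
  P4: blocked at fork node PriceTier ∈ conditioning set.
  P5: blocked at fork node PriceTier ∈ conditioning set.
  P6: blocked at fork node PriceTier ∈ conditioning set.
  P7: blocked at fork node PriceTier ∈ conditioning set.
{PriceTier} satisfies the backdoor criterion.

Yes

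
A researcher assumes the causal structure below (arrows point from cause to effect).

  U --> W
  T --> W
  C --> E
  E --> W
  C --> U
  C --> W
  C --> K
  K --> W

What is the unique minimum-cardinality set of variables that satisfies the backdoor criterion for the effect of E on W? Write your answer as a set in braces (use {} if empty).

{C}

Variables eligible for adjustment (non-descendants of E, excluding E and W): {C, K, T, U}.
Backdoor paths from E to W:
  P1: E <- C -> U -> W
  P2: E <- C -> K -> W
  P3: E <- C -> W
The empty set is not sufficient: P1 (E <- C -> U -> W) has no collider blocking it and no conditioned non-collider, so it is open.
Try {C}:
  P1: blocked at fork node C ∈ conditioning set.
  P2: blocked at fork node C ∈ conditioning set.
  P3: blocked at fork node C ∈ conditioning set.
{C} contains no descendant of E and blocks every backdoor path.
No other singleton works — e.g. {T} leaves P1 open — so {C} is the unique smallest valid adjustment set.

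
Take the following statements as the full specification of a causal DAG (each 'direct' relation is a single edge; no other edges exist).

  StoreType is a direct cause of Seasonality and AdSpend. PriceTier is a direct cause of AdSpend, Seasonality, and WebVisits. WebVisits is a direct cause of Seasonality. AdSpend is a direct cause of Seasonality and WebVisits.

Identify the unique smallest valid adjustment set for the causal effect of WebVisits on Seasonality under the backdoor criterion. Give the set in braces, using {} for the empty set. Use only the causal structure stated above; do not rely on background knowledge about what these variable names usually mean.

{AdSpend, PriceTier}

Variables eligible for adjustment (non-descendants of WebVisits, excluding WebVisits and Seasonality): {AdSpend, PriceTier, StoreType}.
Backdoor paths from WebVisits to Seasonality:
  P1: WebVisits <- PriceTier -> AdSpend <- StoreType -> Seasonality
  P2: WebVisits <- PriceTier -> AdSpend -> Seasonality
  P3: WebVisits <- PriceTier -> Seasonality
  P4: WebVisits <- AdSpend <- PriceTier -> Seasonality
  P5: WebVisits <- AdSpend <- StoreType -> Seasonality
  P6: WebVisits <- AdSpend -> Seasonality
The empty set is not sufficient: P2 (WebVisits <- PriceTier -> AdSpend -> Seasonality) has no collider blocking it and no conditioned non-collider, so it is open.
Try {AdSpend, PriceTier}:
  P1: blocked at fork node PriceTier ∈ conditioning set.
  P2: blocked at fork node PriceTier ∈ conditioning set.
  P3: blocked at fork node PriceTier ∈ conditioning set.
  P4: blocked at chain node AdSpend ∈ conditioning set.
  P5: blocked at chain node AdSpend ∈ conditioning set.
  P6: blocked at fork node AdSpend ∈ conditioning set.
{AdSpend, PriceTier} contains no descendant of WebVisits and blocks every backdoor path.
Every element of {AdSpend, PriceTier} is needed (dropping AdSpend leaves P5 open; dropping PriceTier leaves P1 open), so no proper subset is valid.
Among all size-2 subsets of the eligible variables, only {AdSpend, PriceTier} blocks every backdoor path, so it is the unique smallest valid adjustment set.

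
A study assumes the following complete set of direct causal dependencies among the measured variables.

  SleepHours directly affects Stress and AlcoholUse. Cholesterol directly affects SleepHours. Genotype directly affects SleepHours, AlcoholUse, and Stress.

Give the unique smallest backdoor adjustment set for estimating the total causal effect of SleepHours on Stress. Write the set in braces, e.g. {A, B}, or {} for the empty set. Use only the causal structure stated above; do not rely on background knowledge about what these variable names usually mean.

Variables eligible for adjustment (non-descendants of SleepHours, excluding SleepHours and Stress): {Cholesterol, Genotype}.
Backdoor paths from SleepHours to Stress:
  P1: SleepHours <- Genotype -> Stress
The empty set is not sufficient: P1 (SleepHours <- Genotype -> Stress) has no collider blocking it and no conditioned non-collider, so it is open.
Try {Genotype}:
  P1: blocked at fork node Genotype ∈ conditioning set.
{Genotype} contains no descendant of SleepHours and blocks every backdoor path.
No other singleton works — e.g. {Cholesterol} leaves P1 open — so {Genotype} is the unique smallest valid adjustment set.

{Genotype}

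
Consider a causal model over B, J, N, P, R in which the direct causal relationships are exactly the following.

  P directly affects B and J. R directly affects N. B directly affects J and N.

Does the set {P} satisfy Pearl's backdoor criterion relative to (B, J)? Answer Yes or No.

Backdoor paths from B to J (paths whose first edge points into B):
  P1: B <- P -> J
Condition 1 (no descendant of B in the set): holds — descendants of B are {J, N}; none are in {P}.
Condition 2 (every backdoor path blocked by {P}):
  P1: blocked at fork node P ∈ conditioning set.
{P} satisfies the backdoor criterion.

Yes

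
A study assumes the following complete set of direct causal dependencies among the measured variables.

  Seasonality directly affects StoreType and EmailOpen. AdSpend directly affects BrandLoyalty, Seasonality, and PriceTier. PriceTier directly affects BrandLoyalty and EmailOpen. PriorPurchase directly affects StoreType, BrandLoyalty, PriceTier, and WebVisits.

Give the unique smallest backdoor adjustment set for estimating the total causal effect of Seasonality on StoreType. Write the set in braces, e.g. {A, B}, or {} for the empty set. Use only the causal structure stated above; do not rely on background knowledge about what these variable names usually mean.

Variables eligible for adjustment (non-descendants of Seasonality, excluding Seasonality and StoreType): {AdSpend, BrandLoyalty, PriceTier, PriorPurchase, WebVisits}.
Backdoor paths from Seasonality to StoreType:
  P1: Seasonality <- AdSpend -> PriceTier <- PriorPurchase -> StoreType
  P2: Seasonality <- AdSpend -> PriceTier -> BrandLoyalty <- PriorPurchase -> StoreType
  P3: Seasonality <- AdSpend -> BrandLoyalty <- PriorPurchase -> StoreType
  P4: Seasonality <- AdSpend -> BrandLoyalty <- PriceTier <- PriorPurchase -> StoreType
Each backdoor path contains an unconditioned collider, so every path is already blocked with the empty conditioning set:
  P1: blocked at collider PriceTier (neither it nor any descendant is in the conditioning set).
  P2: blocked at collider BrandLoyalty (neither it nor any descendant is in the conditioning set).
  P3: blocked at collider BrandLoyalty (neither it nor any descendant is in the conditioning set).
  P4: blocked at collider BrandLoyalty (neither it nor any descendant is in the conditioning set).
The empty set is therefore the unique smallest valid set.

{}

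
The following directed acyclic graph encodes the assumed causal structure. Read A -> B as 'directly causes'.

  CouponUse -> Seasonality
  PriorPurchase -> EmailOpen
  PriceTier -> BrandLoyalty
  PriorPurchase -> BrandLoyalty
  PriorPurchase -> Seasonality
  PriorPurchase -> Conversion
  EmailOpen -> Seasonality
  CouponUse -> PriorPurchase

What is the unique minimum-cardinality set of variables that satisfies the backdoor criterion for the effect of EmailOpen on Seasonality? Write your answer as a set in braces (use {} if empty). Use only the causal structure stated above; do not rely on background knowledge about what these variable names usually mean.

{PriorPurchase}

Variables eligible for adjustment (non-descendants of EmailOpen, excluding EmailOpen and Seasonality): {BrandLoyalty, Conversion, CouponUse, PriceTier, PriorPurchase}.
Backdoor paths from EmailOpen to Seasonality:
  P1: EmailOpen <- PriorPurchase <- CouponUse -> Seasonality
  P2: EmailOpen <- PriorPurchase -> Seasonality
The empty set is not sufficient: P1 (EmailOpen <- PriorPurchase <- CouponUse -> Seasonality) has no collider blocking it and no conditioned non-collider, so it is open.
Try {PriorPurchase}:
  P1: blocked at chain node PriorPurchase ∈ conditioning set.
  P2: blocked at fork node PriorPurchase ∈ conditioning set.
{PriorPurchase} contains no descendant of EmailOpen and blocks every backdoor path.
No other singleton works — e.g. {CouponUse} leaves P2 open — so {PriorPurchase} is the unique smallest valid adjustment set.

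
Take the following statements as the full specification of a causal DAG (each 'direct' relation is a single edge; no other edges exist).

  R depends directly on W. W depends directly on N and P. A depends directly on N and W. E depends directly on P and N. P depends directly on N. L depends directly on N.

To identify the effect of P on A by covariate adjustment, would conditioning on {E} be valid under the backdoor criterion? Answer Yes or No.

Backdoor paths from P to A (paths whose first edge points into P):
  P1: P <- N -> W -> A
  P2: P <- N -> A
Condition 1 (no descendant of P in the set): FAILS — E is a descendant of P.
Condition 2 (every backdoor path blocked by {E}):
  P1: open — no interior node is in the conditioning set.
  P2: open — no interior node is in the conditioning set.
{E} does not satisfy the backdoor criterion.

No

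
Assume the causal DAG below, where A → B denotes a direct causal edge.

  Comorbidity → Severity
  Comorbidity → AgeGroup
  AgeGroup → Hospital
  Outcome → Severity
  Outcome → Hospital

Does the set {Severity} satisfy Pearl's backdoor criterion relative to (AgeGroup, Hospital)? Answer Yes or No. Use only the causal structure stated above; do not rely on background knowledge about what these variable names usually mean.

Backdoor paths from AgeGroup to Hospital (paths whose first edge points into AgeGroup):
  P1: AgeGroup <- Comorbidity -> Severity <- Outcome -> Hospital
Condition 1 (no descendant of AgeGroup in the set): holds — descendants of AgeGroup are {Hospital}; none are in {Severity}.
Condition 2 (every backdoor path blocked by {Severity}):
  P1: open — collider(s) Severity are conditioned on (or have a conditioned descendant) and no non-collider on the path is in the set.
{Severity} does not satisfy the backdoor criterion.

No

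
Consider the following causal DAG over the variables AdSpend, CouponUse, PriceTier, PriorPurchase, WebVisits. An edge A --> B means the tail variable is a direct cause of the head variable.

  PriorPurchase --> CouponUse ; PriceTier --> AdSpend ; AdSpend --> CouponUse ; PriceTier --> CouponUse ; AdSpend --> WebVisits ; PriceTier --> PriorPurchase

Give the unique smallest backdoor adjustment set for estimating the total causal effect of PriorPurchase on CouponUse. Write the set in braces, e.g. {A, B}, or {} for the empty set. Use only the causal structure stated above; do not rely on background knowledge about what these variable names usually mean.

{PriceTier}

Variables eligible for adjustment (non-descendants of PriorPurchase, excluding PriorPurchase and CouponUse): {AdSpend, PriceTier, WebVisits}.
Backdoor paths from PriorPurchase to CouponUse:
  P1: PriorPurchase <- PriceTier -> AdSpend -> CouponUse
  P2: PriorPurchase <- PriceTier -> CouponUse
The empty set is not sufficient: P1 (PriorPurchase <- PriceTier -> AdSpend -> CouponUse) has no collider blocking it and no conditioned non-collider, so it is open.
Try {PriceTier}:
  P1: blocked at fork node PriceTier ∈ conditioning set.
  P2: blocked at fork node PriceTier ∈ conditioning set.
{PriceTier} contains no descendant of PriorPurchase and blocks every backdoor path.
No other singleton works — e.g. {AdSpend} leaves P2 open — so {PriceTier} is the unique smallest valid adjustment set.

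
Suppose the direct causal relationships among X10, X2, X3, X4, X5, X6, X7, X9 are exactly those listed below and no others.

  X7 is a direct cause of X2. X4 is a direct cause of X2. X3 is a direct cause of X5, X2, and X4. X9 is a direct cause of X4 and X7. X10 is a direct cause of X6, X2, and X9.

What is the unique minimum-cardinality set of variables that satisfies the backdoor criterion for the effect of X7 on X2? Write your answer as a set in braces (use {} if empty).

{X9}

Variables eligible for adjustment (non-descendants of X7, excluding X7 and X2): {X10, X3, X4, X5, X6, X9}.
Backdoor paths from X7 to X2:
  P1: X7 <- X9 <- X10 -> X2
  P2: X7 <- X9 -> X4 <- X3 -> X2
  P3: X7 <- X9 -> X4 -> X2
The empty set is not sufficient: P1 (X7 <- X9 <- X10 -> X2) has no collider blocking it and no conditioned non-collider, so it is open.
Try {X9}:
  P1: blocked at chain node X9 ∈ conditioning set.
  P2: blocked at fork node X9 ∈ conditioning set.
  P3: blocked at fork node X9 ∈ conditioning set.
{X9} contains no descendant of X7 and blocks every backdoor path.
No other singleton works — e.g. {X10} leaves P3 open — so {X9} is the unique smallest valid adjustment set.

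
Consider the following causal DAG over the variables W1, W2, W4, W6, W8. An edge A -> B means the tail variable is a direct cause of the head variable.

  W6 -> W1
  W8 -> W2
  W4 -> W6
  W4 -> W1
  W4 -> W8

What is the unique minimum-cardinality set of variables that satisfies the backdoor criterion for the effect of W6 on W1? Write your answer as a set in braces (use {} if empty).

Variables eligible for adjustment (non-descendants of W6, excluding W6 and W1): {W2, W4, W8}.
Backdoor paths from W6 to W1:
  P1: W6 <- W4 -> W1
The empty set is not sufficient: P1 (W6 <- W4 -> W1) has no collider blocking it and no conditioned non-collider, so it is open.
Try {W4}:
  P1: blocked at fork node W4 ∈ conditioning set.
{W4} contains no descendant of W6 and blocks every backdoor path.
No other singleton works — e.g. {W8} leaves P1 open — so {W4} is the unique smallest valid adjustment set.

{W4}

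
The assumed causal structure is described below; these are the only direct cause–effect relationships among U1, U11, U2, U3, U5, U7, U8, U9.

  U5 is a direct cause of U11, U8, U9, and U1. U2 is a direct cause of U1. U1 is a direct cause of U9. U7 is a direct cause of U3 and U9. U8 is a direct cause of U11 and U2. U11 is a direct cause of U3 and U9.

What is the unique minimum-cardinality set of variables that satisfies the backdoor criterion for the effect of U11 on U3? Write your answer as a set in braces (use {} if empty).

{}

Variables eligible for adjustment (non-descendants of U11, excluding U11 and U3): {U1, U2, U5, U7, U8}.
Backdoor paths from U11 to U3:
  P1: U11 <- U5 -> U8 -> U2 -> U1 -> U9 <- U7 -> U3
  P2: U11 <- U5 -> U1 -> U9 <- U7 -> U3
  P3: U11 <- U5 -> U9 <- U7 -> U3
  P4: U11 <- U8 <- U5 -> U1 -> U9 <- U7 -> U3
  P5: U11 <- U8 <- U5 -> U9 <- U7 -> U3
  P6: U11 <- U8 -> U2 -> U1 <- U5 -> U9 <- U7 -> U3
  P7: U11 <- U8 -> U2 -> U1 -> U9 <- U7 -> U3
Each backdoor path contains an unconditioned collider, so every path is already blocked with the empty conditioning set:
  P1: blocked at collider U9 (neither it nor any descendant is in the conditioning set).
  P2: blocked at collider U9 (neither it nor any descendant is in the conditioning set).
  P3: blocked at collider U9 (neither it nor any descendant is in the conditioning set).
  P4: blocked at collider U9 (neither it nor any descendant is in the conditioning set).
  P5: blocked at collider U9 (neither it nor any descendant is in the conditioning set).
  P6: blocked at collider U1 (neither it nor any descendant is in the conditioning set).
  P7: blocked at collider U9 (neither it nor any descendant is in the conditioning set).
The empty set is therefore the unique smallest valid set.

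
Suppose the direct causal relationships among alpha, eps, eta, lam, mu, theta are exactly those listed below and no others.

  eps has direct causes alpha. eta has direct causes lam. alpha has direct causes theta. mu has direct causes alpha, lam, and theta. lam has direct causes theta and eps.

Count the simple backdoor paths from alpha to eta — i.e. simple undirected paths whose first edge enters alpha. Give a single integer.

A backdoor path from alpha to eta is any simple undirected path whose first edge points into alpha (i.e. leaves alpha via a parent).
Parents of alpha: {theta}.
Enumerating:
  P1: alpha <- theta -> lam -> eta
  P2: alpha <- theta -> mu <- lam -> eta
That exhausts the simple backdoor paths. Count: 2.

2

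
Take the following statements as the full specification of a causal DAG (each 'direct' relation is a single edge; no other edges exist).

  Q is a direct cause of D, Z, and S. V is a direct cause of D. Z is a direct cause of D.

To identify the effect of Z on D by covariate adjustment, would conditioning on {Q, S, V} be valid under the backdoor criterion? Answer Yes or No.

Yes

Backdoor paths from Z to D (paths whose first edge points into Z):
  P1: Z <- Q -> D
Condition 1 (no descendant of Z in the set): holds — descendants of Z are {D}; none are in {Q, S, V}.
Condition 2 (every backdoor path blocked by {Q, S, V}):
  P1: blocked at fork node Q ∈ conditioning set.
{Q, S, V} satisfies the backdoor criterion.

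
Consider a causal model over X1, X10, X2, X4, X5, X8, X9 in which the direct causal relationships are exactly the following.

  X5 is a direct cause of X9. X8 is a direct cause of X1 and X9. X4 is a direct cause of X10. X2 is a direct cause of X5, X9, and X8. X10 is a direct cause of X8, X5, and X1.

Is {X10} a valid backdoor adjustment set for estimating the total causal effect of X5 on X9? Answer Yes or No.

Backdoor paths from X5 to X9 (paths whose first edge points into X5):
  P1: X5 <- X2 -> X8 -> X9
  P2: X5 <- X2 -> X9
  P3: X5 <- X10 -> X8 <- X2 -> X9
  P4: X5 <- X10 -> X8 -> X9
  P5: X5 <- X10 -> X1 <- X8 <- X2 -> X9
  P6: X5 <- X10 -> X1 <- X8 -> X9
Condition 1 (no descendant of X5 in the set): holds — descendants of X5 are {X9}; none are in {X10}.
Condition 2 (every backdoor path blocked by {X10}):
  P1: open — no interior node is in the conditioning set.
  P2: open — no interior node is in the conditioning set.
  P3: blocked at fork node X10 ∈ conditioning set.
  P4: blocked at fork node X10 ∈ conditioning set.
  P5: blocked at fork node X10 ∈ conditioning set.
  P6: blocked at fork node X10 ∈ conditioning set.
{X10} does not satisfy the backdoor criterion.

No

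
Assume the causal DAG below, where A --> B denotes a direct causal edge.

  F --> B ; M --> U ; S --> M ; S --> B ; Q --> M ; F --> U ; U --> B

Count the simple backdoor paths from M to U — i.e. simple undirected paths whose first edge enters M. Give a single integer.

2

A backdoor path from M to U is any simple undirected path whose first edge points into M (i.e. leaves M via a parent).
Parents of M: {Q, S}.
Enumerating:
  P1: M <- S -> B <- F -> U
  P2: M <- S -> B <- U
That exhausts the simple backdoor paths. Count: 2.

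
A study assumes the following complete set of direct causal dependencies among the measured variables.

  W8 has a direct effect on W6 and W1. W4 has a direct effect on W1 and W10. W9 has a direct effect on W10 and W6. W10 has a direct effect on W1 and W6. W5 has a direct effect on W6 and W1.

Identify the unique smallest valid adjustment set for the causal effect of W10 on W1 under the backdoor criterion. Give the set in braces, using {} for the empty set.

{W4}

Variables eligible for adjustment (non-descendants of W10, excluding W10 and W1): {W4, W5, W8, W9}.
Backdoor paths from W10 to W1:
  P1: W10 <- W9 -> W6 <- W8 -> W1
  P2: W10 <- W9 -> W6 <- W5 -> W1
  P3: W10 <- W4 -> W1
The empty set is not sufficient: P3 (W10 <- W4 -> W1) has no collider blocking it and no conditioned non-collider, so it is open.
Try {W4}:
  P1: blocked at collider W6 (neither it nor any descendant is in the conditioning set).
  P2: blocked at collider W6 (neither it nor any descendant is in the conditioning set).
  P3: blocked at fork node W4 ∈ conditioning set.
{W4} contains no descendant of W10 and blocks every backdoor path.
No other singleton works — e.g. {W9} leaves P3 open — so {W4} is the unique smallest valid adjustment set.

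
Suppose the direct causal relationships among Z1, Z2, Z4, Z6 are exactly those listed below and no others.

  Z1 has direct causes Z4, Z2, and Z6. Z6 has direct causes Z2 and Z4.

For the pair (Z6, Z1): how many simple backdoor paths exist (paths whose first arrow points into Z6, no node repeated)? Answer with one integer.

2

A backdoor path from Z6 to Z1 is any simple undirected path whose first edge points into Z6 (i.e. leaves Z6 via a parent).
Parents of Z6: {Z2, Z4}.
Enumerating:
  P1: Z6 <- Z2 -> Z1
  P2: Z6 <- Z4 -> Z1
That exhausts the simple backdoor paths. Count: 2.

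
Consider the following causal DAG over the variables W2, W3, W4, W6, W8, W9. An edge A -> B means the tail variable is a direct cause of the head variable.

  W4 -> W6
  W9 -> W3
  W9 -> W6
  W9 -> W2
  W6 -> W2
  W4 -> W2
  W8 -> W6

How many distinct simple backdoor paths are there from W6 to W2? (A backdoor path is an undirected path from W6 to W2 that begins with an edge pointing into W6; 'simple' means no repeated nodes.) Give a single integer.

2

A backdoor path from W6 to W2 is any simple undirected path whose first edge points into W6 (i.e. leaves W6 via a parent).
Parents of W6: {W4, W8, W9}.
Enumerating:
  P1: W6 <- W9 -> W2
  P2: W6 <- W4 -> W2
That exhausts the simple backdoor paths. Count: 2.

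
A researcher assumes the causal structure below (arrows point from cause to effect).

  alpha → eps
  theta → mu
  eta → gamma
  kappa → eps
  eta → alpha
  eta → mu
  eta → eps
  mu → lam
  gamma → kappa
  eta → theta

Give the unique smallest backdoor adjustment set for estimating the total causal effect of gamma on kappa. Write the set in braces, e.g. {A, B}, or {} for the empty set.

Variables eligible for adjustment (non-descendants of gamma, excluding gamma and kappa): {alpha, eta, lam, mu, theta}.
Backdoor paths from gamma to kappa:
  P1: gamma <- eta -> alpha -> eps <- kappa
  P2: gamma <- eta -> eps <- kappa
Each backdoor path contains an unconditioned collider, so every path is already blocked with the empty conditioning set:
  P1: blocked at collider eps (neither it nor any descendant is in the conditioning set).
  P2: blocked at collider eps (neither it nor any descendant is in the conditioning set).
The empty set is therefore the unique smallest valid set.

{}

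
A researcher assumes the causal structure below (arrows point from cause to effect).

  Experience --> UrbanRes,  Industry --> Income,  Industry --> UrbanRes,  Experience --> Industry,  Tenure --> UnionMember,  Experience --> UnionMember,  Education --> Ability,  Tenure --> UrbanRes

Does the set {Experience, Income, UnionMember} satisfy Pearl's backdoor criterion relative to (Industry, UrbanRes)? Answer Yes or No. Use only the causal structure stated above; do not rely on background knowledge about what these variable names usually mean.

Backdoor paths from Industry to UrbanRes (paths whose first edge points into Industry):
  P1: Industry <- Experience -> UrbanRes
  P2: Industry <- Experience -> UnionMember <- Tenure -> UrbanRes
Condition 1 (no descendant of Industry in the set): FAILS — Income is a descendant of Industry.
Condition 2 (every backdoor path blocked by {Experience, Income, UnionMember}):
  P1: blocked at fork node Experience ∈ conditioning set.
  P2: blocked at fork node Experience ∈ conditioning set.
{Experience, Income, UnionMember} does not satisfy the backdoor criterion.

No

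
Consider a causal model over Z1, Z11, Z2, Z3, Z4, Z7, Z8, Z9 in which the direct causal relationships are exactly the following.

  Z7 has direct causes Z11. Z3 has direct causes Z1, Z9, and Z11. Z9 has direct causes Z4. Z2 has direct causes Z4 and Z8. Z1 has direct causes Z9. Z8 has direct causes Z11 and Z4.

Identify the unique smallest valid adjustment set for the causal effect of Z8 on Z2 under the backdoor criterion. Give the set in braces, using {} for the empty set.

{Z4}

Variables eligible for adjustment (non-descendants of Z8, excluding Z8 and Z2): {Z1, Z11, Z3, Z4, Z7, Z9}.
Backdoor paths from Z8 to Z2:
  P1: Z8 <- Z11 -> Z3 <- Z9 <- Z4 -> Z2
  P2: Z8 <- Z11 -> Z3 <- Z1 <- Z9 <- Z4 -> Z2
  P3: Z8 <- Z4 -> Z2
The empty set is not sufficient: P3 (Z8 <- Z4 -> Z2) has no collider blocking it and no conditioned non-collider, so it is open.
Try {Z4}:
  P1: blocked at collider Z3 (neither it nor any descendant is in the conditioning set).
  P2: blocked at collider Z3 (neither it nor any descendant is in the conditioning set).
  P3: blocked at fork node Z4 ∈ conditioning set.
{Z4} contains no descendant of Z8 and blocks every backdoor path.
No other singleton works — e.g. {Z11} leaves P3 open — so {Z4} is the unique smallest valid adjustment set.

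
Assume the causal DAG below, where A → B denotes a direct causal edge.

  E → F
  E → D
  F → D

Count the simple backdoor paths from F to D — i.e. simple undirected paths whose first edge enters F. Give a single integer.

A backdoor path from F to D is any simple undirected path whose first edge points into F (i.e. leaves F via a parent).
Parents of F: {E}.
Enumerating:
  P1: F <- E -> D
That exhausts the simple backdoor paths. Count: 1.

1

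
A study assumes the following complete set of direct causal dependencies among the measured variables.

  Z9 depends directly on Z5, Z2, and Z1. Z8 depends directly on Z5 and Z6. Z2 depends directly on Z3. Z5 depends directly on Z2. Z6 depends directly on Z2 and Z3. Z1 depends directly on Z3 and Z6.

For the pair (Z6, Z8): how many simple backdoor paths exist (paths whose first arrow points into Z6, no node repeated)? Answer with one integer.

7

A backdoor path from Z6 to Z8 is any simple undirected path whose first edge points into Z6 (i.e. leaves Z6 via a parent).
Parents of Z6: {Z2, Z3}.
Enumerating:
  P1: Z6 <- Z3 -> Z2 -> Z5 -> Z8
  P2: Z6 <- Z3 -> Z2 -> Z9 <- Z5 -> Z8
  P3: Z6 <- Z3 -> Z1 -> Z9 <- Z2 -> Z5 -> Z8
  P4: Z6 <- Z3 -> Z1 -> Z9 <- Z5 -> Z8
  P5: Z6 <- Z2 <- Z3 -> Z1 -> Z9 <- Z5 -> Z8
  P6: Z6 <- Z2 -> Z5 -> Z8
  P7: Z6 <- Z2 -> Z9 <- Z5 -> Z8
That exhausts the simple backdoor paths. Count: 7.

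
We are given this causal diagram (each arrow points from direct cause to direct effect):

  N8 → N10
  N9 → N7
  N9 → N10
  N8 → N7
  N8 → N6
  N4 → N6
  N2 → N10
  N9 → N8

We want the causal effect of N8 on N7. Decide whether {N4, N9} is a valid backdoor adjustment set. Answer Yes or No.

Backdoor paths from N8 to N7 (paths whose first edge points into N8):
  P1: N8 <- N9 -> N7
Condition 1 (no descendant of N8 in the set): holds — descendants of N8 are {N10, N6, N7}; none are in {N4, N9}.
Condition 2 (every backdoor path blocked by {N4, N9}):
  P1: blocked at fork node N9 ∈ conditioning set.
{N4, N9} satisfies the backdoor criterion.

Yes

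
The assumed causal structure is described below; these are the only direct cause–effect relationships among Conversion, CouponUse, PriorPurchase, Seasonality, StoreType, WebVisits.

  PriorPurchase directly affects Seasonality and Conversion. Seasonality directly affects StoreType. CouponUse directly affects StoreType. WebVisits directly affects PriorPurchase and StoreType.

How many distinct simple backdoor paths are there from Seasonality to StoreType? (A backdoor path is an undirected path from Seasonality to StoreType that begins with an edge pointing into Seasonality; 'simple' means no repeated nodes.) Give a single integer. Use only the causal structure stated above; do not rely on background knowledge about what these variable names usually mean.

A backdoor path from Seasonality to StoreType is any simple undirected path whose first edge points into Seasonality (i.e. leaves Seasonality via a parent).
Parents of Seasonality: {PriorPurchase}.
Enumerating:
  P1: Seasonality <- PriorPurchase <- WebVisits -> StoreType
That exhausts the simple backdoor paths. Count: 1.

1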